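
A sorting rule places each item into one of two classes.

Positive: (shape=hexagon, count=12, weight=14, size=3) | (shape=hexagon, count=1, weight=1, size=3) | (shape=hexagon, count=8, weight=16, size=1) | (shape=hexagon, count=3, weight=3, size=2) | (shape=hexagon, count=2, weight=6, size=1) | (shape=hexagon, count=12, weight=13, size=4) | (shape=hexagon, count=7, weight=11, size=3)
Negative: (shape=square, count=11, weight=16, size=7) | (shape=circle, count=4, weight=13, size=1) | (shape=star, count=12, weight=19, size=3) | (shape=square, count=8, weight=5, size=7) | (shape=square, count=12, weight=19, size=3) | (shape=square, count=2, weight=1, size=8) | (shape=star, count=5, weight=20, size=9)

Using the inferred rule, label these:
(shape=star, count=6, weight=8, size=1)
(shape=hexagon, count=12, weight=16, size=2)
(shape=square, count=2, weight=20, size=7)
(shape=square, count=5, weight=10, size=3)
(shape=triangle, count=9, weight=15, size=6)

Negative, Positive, Negative, Negative, Negative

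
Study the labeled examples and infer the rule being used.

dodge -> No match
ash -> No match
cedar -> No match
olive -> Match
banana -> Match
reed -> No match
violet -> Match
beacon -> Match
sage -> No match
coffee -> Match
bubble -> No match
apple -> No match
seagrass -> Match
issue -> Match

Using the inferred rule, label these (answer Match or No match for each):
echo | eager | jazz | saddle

The classifier is using: has ≥ 3 vowels.
echo: 2 vowels, does not satisfy this → No match.
eager: 3 vowels, matches → Match.
jazz: 1 vowel, does not satisfy this → No match.
saddle: 2 vowels, does not satisfy this → No match.

No match, Match, No match, No match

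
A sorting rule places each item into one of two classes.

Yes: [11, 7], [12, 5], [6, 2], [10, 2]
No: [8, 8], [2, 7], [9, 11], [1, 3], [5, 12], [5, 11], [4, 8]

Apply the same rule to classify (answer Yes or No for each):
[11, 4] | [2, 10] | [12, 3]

Yes, No, Yes

'Yes' ⟺ first > second.
Yes: [11, 4], since 11 > 4. No: [2, 10], since 2 < 10. Yes: [12, 3], since 12 > 3.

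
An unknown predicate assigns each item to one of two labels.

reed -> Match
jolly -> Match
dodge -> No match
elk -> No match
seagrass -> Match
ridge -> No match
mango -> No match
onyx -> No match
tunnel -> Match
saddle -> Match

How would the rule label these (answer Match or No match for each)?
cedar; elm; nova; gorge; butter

Looking at the examples, the only property every 'Match' case has and every 'No match' case lacks is: has a double letter.

No match, No match, No match, No match, Match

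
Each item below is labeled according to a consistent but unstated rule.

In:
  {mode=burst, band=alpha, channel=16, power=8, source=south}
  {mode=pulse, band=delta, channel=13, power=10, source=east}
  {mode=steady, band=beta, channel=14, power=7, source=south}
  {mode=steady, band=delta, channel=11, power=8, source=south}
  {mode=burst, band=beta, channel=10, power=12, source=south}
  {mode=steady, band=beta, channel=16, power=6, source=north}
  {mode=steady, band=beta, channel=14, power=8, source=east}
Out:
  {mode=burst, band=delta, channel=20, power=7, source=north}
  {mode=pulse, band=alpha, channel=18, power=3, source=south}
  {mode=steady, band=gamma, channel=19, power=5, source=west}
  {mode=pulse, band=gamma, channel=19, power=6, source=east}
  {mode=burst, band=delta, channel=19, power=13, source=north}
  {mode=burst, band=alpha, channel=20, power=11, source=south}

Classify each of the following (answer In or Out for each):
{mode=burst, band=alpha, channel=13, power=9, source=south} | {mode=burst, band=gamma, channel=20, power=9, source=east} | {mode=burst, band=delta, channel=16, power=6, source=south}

Rule: channel ≤ 16. This holds for each 'In' example and fails for each 'Out' one.
{mode=burst, band=alpha, channel=13, power=9, source=south}: channel = 13, qualifies → In.
{mode=burst, band=gamma, channel=20, power=9, source=east}: channel = 20, does not satisfy this → Out.
{mode=burst, band=delta, channel=16, power=6, source=south}: channel = 16, qualifies → In.

In, Out, In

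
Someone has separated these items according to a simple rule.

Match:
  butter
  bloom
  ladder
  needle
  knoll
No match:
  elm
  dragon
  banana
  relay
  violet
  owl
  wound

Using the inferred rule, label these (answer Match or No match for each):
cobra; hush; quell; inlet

The pattern is that an item is 'Match' exactly when: has a double letter.

No match, No match, Match, No match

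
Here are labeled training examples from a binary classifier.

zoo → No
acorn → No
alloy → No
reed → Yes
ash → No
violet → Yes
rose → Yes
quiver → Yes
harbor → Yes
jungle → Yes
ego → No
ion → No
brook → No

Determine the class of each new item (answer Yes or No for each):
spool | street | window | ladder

No, Yes, Yes, Yes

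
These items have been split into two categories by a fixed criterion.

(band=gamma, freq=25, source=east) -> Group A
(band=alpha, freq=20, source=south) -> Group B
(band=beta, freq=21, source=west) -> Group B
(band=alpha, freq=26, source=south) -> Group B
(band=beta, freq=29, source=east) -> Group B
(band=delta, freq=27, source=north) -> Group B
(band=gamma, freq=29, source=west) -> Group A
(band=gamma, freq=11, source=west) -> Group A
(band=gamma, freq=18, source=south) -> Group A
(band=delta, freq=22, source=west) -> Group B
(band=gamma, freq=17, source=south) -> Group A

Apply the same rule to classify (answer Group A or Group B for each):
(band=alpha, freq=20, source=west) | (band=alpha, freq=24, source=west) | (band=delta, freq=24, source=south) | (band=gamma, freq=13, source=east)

Group B, Group B, Group B, Group A

The simplest hypothesis consistent with all the labels is: band is gamma.
(band=alpha, freq=20, source=west): band is alpha, fails the rule → Group B.
(band=alpha, freq=24, source=west): band is alpha, fails the rule → Group B.
(band=delta, freq=24, source=south): band is delta, fails the rule → Group B.
(band=gamma, freq=13, source=east): band is gamma, qualifies → Group A.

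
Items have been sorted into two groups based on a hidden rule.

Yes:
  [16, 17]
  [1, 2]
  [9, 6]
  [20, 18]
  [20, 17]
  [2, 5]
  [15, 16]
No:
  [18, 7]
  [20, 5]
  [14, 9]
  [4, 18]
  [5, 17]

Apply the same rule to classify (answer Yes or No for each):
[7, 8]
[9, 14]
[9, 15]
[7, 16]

Yes, No, No, No

Every 'Yes' example satisfies: |first − second| ≤ 3. None of the 'No' examples do.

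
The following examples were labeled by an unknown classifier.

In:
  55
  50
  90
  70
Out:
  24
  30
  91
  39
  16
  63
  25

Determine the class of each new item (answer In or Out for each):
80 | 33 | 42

In, Out, Out

The classifier is using: multiple of 5 AND at least 39.
80: In (80 = 5·16, 80 ≥ 39). 33: Out (33 = 5·6 + 3, 33 < 39). 42: Out (42 = 5·8 + 2, 42 ≥ 39).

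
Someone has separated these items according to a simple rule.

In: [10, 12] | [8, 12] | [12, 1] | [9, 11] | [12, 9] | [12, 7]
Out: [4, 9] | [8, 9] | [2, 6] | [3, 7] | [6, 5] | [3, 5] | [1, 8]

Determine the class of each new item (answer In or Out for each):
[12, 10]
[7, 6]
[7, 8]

The classifier is using: max ≥ 10.
[12, 10]: max 12, meets the rule → In. [7, 6]: max 7, fails this test → Out. [7, 8]: max 8, fails this test → Out.

In, Out, Out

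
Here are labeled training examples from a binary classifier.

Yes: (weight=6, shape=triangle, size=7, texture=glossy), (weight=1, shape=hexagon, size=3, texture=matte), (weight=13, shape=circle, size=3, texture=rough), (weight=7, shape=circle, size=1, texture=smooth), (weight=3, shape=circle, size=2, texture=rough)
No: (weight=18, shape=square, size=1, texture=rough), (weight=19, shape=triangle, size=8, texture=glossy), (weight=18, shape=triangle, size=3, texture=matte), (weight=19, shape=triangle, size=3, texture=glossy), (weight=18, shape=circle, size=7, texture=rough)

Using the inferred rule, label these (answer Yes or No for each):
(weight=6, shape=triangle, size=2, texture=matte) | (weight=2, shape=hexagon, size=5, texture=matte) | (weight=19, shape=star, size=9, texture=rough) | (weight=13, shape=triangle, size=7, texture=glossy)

Yes, Yes, No, Yes

All 'Yes' examples share one property — weight ≤ 13 — and every 'No' example lacks it.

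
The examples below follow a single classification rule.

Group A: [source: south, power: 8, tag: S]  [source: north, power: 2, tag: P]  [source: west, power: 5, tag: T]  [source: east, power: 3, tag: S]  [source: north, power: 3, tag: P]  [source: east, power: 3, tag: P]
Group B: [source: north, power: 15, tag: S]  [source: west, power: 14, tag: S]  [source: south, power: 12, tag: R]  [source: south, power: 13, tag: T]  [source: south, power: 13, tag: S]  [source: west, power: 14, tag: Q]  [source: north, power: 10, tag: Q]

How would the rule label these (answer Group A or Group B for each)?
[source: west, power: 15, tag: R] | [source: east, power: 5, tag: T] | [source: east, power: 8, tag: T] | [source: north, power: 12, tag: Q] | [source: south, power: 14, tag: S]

All 'Group A' examples share one property — power ≤ 8 — and every 'Group B' example lacks it.

Group B, Group A, Group A, Group B, Group B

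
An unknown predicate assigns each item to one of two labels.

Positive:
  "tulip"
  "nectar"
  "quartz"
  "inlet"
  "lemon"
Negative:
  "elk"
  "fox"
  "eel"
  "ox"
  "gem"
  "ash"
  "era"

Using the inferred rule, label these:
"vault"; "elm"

Positive, Negative

Every 'Positive' example satisfies: length ≥ 5. None of the 'Negative' examples do.
"vault" → length 5 → Positive.
"elm" → length 3 → Negative.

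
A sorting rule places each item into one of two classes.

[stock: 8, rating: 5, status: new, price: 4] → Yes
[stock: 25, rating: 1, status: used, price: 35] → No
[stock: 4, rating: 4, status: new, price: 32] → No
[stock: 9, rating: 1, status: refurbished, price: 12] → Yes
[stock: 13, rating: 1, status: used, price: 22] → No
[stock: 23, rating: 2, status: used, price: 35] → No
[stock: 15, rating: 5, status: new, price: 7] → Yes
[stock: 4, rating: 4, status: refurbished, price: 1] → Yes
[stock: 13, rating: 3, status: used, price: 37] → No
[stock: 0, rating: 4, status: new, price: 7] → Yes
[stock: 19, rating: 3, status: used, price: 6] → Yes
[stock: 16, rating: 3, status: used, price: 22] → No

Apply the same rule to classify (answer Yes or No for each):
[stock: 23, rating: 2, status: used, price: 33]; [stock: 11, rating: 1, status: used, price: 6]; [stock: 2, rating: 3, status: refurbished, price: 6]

A rule that fits every label: price ≤ 12 — true of each 'Yes' example, false of each 'No' one.

No, Yes, Yes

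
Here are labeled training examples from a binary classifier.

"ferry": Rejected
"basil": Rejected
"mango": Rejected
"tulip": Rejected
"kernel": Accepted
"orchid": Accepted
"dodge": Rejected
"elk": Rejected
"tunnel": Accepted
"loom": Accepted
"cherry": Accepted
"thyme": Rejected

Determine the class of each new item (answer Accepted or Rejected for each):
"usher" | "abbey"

Rejected, Rejected

Every 'Accepted' example satisfies: even length. None of the 'Rejected' examples do.
"usher": Rejected (length 5).
"abbey": Rejected (length 5).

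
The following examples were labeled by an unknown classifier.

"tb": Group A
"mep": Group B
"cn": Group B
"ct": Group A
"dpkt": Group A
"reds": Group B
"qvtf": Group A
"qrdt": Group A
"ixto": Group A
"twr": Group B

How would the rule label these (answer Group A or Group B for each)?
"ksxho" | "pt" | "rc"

Every 'Group A' example satisfies: even length AND contains 't'. None of the 'Group B' examples do.
"ksxho": length 5, no 't', lacks this property → Group B.
"pt": length 2, has 't', has this property → Group A.
"rc": length 2, no 't', lacks this property → Group B.

Group B, Group A, Group B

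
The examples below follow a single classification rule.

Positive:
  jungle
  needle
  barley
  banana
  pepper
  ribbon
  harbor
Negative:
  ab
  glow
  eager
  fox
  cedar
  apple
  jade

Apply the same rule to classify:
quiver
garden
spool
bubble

Positive, Positive, Negative, Positive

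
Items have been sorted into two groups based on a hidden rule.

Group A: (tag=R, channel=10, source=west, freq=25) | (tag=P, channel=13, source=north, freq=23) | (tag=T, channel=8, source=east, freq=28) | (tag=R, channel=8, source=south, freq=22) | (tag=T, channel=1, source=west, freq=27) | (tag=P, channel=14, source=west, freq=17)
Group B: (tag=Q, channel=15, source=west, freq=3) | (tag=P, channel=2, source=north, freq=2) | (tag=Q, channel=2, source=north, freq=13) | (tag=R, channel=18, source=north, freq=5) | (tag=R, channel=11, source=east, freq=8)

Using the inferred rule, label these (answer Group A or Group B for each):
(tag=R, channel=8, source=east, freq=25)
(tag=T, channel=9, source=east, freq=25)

Group A, Group A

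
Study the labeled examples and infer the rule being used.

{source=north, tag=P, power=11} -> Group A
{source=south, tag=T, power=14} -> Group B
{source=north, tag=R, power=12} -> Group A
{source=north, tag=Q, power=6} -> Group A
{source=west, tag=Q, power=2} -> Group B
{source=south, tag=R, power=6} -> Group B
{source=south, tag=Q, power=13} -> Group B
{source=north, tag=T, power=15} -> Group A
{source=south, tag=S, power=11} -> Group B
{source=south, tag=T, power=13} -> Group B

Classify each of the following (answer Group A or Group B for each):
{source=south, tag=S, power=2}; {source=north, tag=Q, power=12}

Group B, Group A

'Group A' ⟺ source is north.
{source=south, tag=S, power=2}: source is south, fails this test → Group B. {source=north, tag=Q, power=12}: source is north, passes → Group A.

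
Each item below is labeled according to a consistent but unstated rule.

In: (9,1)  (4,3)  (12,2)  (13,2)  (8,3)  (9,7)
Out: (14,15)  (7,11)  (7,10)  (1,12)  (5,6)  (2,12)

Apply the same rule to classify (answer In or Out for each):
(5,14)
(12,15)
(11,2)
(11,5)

One predicate separates the groups cleanly: first > second.
(5,14): 5 < 14, does not fit → Out.
(12,15): 12 < 15, does not fit → Out.
(11,2): 11 > 2, has this property → In.
(11,5): 11 > 5, has this property → In.

Out, Out, In, In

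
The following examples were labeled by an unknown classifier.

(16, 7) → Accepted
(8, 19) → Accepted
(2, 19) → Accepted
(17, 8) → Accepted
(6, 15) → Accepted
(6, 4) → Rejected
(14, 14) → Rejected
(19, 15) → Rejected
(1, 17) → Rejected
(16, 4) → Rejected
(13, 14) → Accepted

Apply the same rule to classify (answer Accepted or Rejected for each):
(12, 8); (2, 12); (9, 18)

'Accepted' ⟺ sum is odd.

Rejected, Rejected, Accepted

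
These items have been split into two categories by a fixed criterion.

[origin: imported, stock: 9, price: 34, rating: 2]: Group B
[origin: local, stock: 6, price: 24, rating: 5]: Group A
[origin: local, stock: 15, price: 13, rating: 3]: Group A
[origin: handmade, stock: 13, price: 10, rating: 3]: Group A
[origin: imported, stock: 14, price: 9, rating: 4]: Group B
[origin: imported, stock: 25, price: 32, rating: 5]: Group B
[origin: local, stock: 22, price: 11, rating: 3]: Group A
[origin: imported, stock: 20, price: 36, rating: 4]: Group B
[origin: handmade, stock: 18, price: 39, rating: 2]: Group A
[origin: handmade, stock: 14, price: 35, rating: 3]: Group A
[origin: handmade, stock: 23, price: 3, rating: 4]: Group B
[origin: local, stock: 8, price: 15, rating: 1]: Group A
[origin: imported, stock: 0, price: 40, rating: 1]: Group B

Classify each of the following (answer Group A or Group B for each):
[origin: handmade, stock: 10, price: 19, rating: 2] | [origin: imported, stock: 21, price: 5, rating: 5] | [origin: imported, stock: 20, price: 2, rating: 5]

The simplest hypothesis consistent with all the labels is: origin is not imported AND price ≥ 9.

Group A, Group B, Group B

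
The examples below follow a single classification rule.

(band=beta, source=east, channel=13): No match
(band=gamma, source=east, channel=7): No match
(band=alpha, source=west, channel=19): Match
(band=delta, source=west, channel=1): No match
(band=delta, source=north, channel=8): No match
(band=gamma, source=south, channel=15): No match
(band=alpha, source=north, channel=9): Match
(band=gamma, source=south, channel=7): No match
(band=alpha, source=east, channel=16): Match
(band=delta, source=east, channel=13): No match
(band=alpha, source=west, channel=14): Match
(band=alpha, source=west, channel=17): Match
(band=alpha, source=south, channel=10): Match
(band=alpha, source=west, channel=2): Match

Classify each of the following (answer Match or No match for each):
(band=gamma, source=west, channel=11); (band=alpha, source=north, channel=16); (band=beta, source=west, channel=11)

The pattern is that an item is 'Match' exactly when: band is alpha.
(band=gamma, source=west, channel=11) — band is gamma, hence No match. (band=alpha, source=north, channel=16) — band is alpha, hence Match. (band=beta, source=west, channel=11) — band is beta, hence No match.

No match, Match, No match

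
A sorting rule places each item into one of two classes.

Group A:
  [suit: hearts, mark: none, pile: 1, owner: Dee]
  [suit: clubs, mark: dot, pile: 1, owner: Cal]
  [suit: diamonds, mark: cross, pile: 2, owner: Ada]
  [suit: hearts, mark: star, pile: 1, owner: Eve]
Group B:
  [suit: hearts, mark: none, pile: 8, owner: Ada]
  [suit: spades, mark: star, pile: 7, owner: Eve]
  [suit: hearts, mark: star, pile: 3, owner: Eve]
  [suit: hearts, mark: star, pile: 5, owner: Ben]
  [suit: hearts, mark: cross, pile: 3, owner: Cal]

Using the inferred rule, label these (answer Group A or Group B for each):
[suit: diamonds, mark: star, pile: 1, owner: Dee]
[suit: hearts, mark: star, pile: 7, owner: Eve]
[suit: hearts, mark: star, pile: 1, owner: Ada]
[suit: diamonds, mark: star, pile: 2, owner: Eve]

Group A, Group B, Group A, Group A

Rule: pile ≤ 2. This holds for each 'Group A' example and fails for each 'Group B' one.
Group A: [suit: diamonds, mark: star, pile: 1, owner: Dee], since pile = 1.
Group B: [suit: hearts, mark: star, pile: 7, owner: Eve], since pile = 7.
Group A: [suit: hearts, mark: star, pile: 1, owner: Ada], since pile = 1.
Group A: [suit: diamonds, mark: star, pile: 2, owner: Eve], since pile = 2.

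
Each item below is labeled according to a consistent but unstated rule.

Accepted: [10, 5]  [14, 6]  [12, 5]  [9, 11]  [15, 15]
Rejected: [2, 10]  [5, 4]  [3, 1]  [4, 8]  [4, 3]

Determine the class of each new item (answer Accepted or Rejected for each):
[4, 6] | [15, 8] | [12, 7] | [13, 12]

Rejected, Accepted, Accepted, Accepted

One predicate separates the groups cleanly: sum ≥ 15.
[4, 6] → 4+6 = 10 → Rejected.
[15, 8] → 15+8 = 23 → Accepted.
[12, 7] → 12+7 = 19 → Accepted.
[13, 12] → 13+12 = 25 → Accepted.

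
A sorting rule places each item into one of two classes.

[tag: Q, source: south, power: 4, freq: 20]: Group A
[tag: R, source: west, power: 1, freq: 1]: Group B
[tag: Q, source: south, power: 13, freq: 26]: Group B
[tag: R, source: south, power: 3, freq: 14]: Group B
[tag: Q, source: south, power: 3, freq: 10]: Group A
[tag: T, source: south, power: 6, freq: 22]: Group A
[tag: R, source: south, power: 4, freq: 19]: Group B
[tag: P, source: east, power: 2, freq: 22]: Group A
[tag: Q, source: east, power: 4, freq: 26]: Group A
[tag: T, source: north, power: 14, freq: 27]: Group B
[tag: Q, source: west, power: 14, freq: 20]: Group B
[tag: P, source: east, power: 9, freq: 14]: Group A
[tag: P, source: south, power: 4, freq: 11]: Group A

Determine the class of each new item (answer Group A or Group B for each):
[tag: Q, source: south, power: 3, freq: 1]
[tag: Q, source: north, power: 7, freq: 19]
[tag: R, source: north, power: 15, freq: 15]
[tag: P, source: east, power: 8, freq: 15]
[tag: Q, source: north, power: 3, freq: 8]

Rule: tag is not R AND power ≤ 9. This holds for each 'Group A' example and fails for each 'Group B' one.
[tag: Q, source: south, power: 3, freq: 1] → tag is Q, power = 3 → Group A. [tag: Q, source: north, power: 7, freq: 19] → tag is Q, power = 7 → Group A. [tag: R, source: north, power: 15, freq: 15] → tag is R, power = 15 → Group B. [tag: P, source: east, power: 8, freq: 15] → tag is P, power = 8 → Group A. [tag: Q, source: north, power: 3, freq: 8] → tag is Q, power = 3 → Group A.

Group A, Group A, Group B, Group A, Group A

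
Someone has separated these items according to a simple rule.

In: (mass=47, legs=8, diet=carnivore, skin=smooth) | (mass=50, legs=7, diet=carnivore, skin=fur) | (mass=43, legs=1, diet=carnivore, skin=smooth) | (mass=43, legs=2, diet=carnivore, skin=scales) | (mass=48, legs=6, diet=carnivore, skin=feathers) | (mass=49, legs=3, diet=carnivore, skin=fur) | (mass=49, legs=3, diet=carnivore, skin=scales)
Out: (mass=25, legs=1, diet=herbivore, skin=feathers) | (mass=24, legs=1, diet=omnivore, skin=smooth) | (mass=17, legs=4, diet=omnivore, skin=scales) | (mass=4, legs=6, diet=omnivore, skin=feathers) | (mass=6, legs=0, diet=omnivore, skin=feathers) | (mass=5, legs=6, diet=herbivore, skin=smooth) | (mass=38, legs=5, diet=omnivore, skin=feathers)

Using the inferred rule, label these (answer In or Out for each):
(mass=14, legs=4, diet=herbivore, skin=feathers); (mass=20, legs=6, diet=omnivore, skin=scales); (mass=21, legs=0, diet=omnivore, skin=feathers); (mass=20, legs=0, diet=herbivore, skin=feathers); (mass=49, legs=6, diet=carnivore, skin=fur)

The pattern is that an item is 'In' exactly when: diet is carnivore.
(mass=14, legs=4, diet=herbivore, skin=feathers) → diet is herbivore → Out. (mass=20, legs=6, diet=omnivore, skin=scales) → diet is omnivore → Out. (mass=21, legs=0, diet=omnivore, skin=feathers) → diet is omnivore → Out. (mass=20, legs=0, diet=herbivore, skin=feathers) → diet is herbivore → Out. (mass=49, legs=6, diet=carnivore, skin=fur) → diet is carnivore → In.

Out, Out, Out, Out, In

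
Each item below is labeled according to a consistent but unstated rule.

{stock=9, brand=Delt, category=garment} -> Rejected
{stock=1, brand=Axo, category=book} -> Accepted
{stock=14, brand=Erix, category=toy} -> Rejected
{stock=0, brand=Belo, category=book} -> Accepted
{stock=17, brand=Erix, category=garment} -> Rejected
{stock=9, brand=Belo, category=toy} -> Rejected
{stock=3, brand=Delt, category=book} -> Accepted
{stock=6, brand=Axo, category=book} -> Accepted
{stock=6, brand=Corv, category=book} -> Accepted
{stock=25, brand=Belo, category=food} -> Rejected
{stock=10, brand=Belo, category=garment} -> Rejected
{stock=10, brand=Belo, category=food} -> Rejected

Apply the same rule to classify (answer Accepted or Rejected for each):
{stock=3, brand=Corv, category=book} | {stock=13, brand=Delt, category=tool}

The classifier is using: category is book.
Accepted: {stock=3, brand=Corv, category=book}, since category is book. Rejected: {stock=13, brand=Delt, category=tool}, since category is tool.

Accepted, Rejected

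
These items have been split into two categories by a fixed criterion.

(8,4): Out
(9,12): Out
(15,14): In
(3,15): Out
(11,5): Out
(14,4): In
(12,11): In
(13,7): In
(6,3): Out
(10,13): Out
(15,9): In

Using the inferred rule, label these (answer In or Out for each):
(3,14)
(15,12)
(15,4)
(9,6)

All 'In' examples share one property — first ≥ 12 — and every 'Out' example lacks it.
(3,14): Out (first 3). (15,12): In (first 15). (15,4): In (first 15). (9,6): Out (first 9).

Out, In, In, Out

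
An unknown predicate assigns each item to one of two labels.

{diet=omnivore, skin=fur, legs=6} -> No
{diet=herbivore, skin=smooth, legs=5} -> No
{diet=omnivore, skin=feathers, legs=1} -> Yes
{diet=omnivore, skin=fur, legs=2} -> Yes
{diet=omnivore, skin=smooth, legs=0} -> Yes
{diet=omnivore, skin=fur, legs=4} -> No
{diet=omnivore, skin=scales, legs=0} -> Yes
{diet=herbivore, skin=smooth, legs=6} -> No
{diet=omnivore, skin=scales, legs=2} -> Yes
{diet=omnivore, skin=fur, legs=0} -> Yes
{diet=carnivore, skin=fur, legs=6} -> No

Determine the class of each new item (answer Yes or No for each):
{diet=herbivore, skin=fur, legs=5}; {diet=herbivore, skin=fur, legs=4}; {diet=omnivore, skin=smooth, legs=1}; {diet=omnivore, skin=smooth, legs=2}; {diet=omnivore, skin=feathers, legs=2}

No, No, Yes, Yes, Yes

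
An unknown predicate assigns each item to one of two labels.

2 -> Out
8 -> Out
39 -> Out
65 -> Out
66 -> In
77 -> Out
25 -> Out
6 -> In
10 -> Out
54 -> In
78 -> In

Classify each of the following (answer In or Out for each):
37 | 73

Out, Out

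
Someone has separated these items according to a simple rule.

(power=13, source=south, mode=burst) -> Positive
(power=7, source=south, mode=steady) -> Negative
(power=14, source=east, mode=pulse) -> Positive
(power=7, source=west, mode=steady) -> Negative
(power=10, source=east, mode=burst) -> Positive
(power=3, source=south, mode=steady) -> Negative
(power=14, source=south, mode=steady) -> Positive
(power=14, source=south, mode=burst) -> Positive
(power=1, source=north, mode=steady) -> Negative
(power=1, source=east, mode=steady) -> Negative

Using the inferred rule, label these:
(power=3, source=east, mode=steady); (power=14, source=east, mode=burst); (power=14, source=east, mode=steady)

The pattern is that an item is 'Positive' exactly when: power ≥ 10.

Negative, Positive, Positive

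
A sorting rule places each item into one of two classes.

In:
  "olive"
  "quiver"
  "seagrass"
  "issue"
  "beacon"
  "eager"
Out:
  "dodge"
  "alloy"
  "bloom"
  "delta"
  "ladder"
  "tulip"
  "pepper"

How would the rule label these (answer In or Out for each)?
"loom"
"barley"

Out, Out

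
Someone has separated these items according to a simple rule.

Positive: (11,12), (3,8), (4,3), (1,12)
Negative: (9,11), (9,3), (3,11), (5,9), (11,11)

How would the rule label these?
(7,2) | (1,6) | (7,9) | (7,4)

One predicate separates the groups cleanly: sum is odd.

Positive, Positive, Negative, Positive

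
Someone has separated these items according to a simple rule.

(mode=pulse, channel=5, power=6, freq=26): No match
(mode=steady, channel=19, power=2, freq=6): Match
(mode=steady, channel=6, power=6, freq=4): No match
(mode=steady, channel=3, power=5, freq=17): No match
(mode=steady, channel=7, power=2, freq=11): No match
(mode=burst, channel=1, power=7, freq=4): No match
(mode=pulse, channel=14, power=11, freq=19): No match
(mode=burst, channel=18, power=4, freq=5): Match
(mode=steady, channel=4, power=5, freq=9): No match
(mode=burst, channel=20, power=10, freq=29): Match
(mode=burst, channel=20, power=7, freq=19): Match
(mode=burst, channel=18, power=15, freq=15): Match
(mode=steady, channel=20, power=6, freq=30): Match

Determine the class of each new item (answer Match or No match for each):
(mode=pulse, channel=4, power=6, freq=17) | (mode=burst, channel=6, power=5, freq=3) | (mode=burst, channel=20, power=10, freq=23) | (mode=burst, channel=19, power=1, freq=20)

One predicate separates the groups cleanly: channel ≥ 18.
(mode=pulse, channel=4, power=6, freq=17) — channel = 4, hence No match. (mode=burst, channel=6, power=5, freq=3) — channel = 6, hence No match. (mode=burst, channel=20, power=10, freq=23) — channel = 20, hence Match. (mode=burst, channel=19, power=1, freq=20) — channel = 19, hence Match.

No match, No match, Match, Match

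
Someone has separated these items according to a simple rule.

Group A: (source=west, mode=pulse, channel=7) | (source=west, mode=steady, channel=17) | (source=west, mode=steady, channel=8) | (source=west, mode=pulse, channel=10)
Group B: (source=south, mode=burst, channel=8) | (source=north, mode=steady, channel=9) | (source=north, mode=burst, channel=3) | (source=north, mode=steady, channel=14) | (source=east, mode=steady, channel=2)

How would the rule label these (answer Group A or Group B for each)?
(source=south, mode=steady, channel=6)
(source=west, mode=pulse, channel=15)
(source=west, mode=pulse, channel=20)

One predicate separates the groups cleanly: source is west.

Group B, Group A, Group A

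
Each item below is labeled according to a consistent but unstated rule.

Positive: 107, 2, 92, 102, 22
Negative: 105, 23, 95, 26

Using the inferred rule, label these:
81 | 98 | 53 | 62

Negative, Negative, Negative, Positive

The classifier is using: ≡ 2 (mod 5).
Negative: 81, since 81 mod 5 = 1. Negative: 98, since 98 mod 5 = 3. Negative: 53, since 53 mod 5 = 3. Positive: 62, since 62 mod 5 = 2.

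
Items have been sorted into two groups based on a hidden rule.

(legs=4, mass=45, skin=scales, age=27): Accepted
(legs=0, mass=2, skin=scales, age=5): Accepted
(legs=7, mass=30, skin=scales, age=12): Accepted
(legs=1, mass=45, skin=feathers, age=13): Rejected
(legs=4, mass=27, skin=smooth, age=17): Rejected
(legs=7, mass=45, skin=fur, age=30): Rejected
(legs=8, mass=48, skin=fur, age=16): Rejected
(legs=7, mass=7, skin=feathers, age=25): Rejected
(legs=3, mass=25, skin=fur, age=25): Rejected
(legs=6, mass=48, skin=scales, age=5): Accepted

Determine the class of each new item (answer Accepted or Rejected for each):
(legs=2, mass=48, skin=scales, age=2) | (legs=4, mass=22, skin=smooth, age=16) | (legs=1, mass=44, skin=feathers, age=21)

Accepted, Rejected, Rejected

Looking at the examples, the only property every 'Accepted' case has and every 'Rejected' case lacks is: skin is scales.
Accepted: (legs=2, mass=48, skin=scales, age=2), since skin is scales.
Rejected: (legs=4, mass=22, skin=smooth, age=16), since skin is smooth.
Rejected: (legs=1, mass=44, skin=feathers, age=21), since skin is feathers.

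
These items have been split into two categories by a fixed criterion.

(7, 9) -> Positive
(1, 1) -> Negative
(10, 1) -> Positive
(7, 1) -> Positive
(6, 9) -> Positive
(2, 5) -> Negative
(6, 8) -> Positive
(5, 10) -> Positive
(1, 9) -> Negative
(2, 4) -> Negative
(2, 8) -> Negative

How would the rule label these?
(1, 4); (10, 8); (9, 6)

Negative, Positive, Positive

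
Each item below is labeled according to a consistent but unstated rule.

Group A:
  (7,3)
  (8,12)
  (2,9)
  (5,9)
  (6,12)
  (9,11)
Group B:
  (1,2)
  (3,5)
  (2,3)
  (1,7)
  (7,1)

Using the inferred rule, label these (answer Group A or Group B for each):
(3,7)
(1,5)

Group A, Group B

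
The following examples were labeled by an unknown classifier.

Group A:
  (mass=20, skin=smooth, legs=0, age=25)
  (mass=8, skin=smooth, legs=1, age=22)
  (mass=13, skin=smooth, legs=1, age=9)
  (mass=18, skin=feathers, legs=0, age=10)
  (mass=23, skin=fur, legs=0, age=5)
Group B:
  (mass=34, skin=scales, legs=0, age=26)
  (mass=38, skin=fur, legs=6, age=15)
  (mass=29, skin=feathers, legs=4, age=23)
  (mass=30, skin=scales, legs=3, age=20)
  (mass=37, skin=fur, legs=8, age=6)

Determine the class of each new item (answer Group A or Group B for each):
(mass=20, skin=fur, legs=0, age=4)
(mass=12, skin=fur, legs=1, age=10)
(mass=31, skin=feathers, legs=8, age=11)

The simplest hypothesis consistent with all the labels is: mass ≤ 23.
(mass=20, skin=fur, legs=0, age=4): Group A (mass = 20). (mass=12, skin=fur, legs=1, age=10): Group A (mass = 12). (mass=31, skin=feathers, legs=8, age=11): Group B (mass = 31).

Group A, Group A, Group B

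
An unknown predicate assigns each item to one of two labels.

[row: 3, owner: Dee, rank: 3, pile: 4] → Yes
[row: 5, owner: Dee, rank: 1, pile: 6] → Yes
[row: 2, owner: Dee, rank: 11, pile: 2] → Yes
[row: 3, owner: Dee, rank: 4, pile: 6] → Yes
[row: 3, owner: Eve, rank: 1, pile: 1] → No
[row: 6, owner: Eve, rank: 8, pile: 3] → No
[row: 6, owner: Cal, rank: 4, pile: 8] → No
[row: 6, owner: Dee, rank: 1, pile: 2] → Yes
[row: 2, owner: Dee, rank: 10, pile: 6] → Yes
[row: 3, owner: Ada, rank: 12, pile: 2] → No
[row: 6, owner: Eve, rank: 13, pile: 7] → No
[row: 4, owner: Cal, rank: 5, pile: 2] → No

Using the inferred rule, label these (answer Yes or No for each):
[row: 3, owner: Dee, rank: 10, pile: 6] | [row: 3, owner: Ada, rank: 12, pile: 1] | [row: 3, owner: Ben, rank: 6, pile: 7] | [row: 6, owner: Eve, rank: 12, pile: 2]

Yes, No, No, No

The common property of the 'Yes' items is: owner is Dee. No 'No' item has it.
[row: 3, owner: Dee, rank: 10, pile: 6]: owner is Dee — has this property, so Yes.
[row: 3, owner: Ada, rank: 12, pile: 1]: owner is Ada — does not pass, so No.
[row: 3, owner: Ben, rank: 6, pile: 7]: owner is Ben — does not pass, so No.
[row: 6, owner: Eve, rank: 12, pile: 2]: owner is Eve — does not pass, so No.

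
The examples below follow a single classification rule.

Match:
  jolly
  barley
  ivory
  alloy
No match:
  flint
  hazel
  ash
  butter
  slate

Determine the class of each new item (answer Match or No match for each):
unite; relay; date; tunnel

Every 'Match' example satisfies: contains 'y'. None of the 'No match' examples do.
No match: unite, since no 'y'.
Match: relay, since has 'y'.
No match: date, since no 'y'.
No match: tunnel, since no 'y'.

No match, Match, No match, No match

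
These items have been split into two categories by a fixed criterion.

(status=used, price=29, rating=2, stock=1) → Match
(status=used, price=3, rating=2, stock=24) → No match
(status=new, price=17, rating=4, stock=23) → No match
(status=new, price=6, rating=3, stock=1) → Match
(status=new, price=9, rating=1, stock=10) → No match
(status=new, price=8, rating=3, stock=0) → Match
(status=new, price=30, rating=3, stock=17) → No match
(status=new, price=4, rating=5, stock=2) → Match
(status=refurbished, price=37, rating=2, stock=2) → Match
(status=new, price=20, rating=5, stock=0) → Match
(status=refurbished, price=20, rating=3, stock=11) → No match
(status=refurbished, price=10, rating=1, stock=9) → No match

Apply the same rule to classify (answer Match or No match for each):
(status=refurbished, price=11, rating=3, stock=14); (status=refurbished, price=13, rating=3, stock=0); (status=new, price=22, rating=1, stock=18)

The rule appears to be: stock ≤ 2.
(status=refurbished, price=11, rating=3, stock=14): stock = 14 — does not fit, so No match.
(status=refurbished, price=13, rating=3, stock=0): stock = 0 — meets the rule, so Match.
(status=new, price=22, rating=1, stock=18): stock = 18 — does not fit, so No match.

No match, Match, No match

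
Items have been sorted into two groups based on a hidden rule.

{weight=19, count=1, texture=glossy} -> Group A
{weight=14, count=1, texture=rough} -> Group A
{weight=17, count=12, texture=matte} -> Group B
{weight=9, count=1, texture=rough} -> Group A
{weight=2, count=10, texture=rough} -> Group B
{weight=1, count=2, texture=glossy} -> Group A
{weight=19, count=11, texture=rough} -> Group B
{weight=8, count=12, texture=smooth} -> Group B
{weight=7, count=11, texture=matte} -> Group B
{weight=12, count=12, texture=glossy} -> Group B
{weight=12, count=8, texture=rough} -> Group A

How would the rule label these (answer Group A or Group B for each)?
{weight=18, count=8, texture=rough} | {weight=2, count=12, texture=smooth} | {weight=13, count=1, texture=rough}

Group A, Group B, Group A

Rule: count ≤ 8. This holds for each 'Group A' example and fails for each 'Group B' one.
{weight=18, count=8, texture=rough}: count = 8 — matches, so Group A.
{weight=2, count=12, texture=smooth}: count = 12 — fails the rule, so Group B.
{weight=13, count=1, texture=rough}: count = 1 — matches, so Group A.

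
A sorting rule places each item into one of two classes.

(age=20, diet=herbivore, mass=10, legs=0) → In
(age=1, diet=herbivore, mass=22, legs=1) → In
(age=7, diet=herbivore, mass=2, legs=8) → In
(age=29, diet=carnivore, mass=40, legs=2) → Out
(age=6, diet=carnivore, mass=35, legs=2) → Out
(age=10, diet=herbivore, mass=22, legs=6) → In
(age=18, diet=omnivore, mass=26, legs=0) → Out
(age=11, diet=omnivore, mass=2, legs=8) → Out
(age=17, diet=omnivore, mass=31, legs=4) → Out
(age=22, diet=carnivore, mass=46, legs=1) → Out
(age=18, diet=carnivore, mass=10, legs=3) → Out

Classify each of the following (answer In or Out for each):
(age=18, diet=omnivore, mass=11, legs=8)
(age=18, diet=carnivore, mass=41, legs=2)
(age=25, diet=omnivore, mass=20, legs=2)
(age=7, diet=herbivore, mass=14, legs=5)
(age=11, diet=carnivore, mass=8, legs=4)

Rule: diet is herbivore. This holds for each 'In' example and fails for each 'Out' one.
(age=18, diet=omnivore, mass=11, legs=8) → diet is omnivore → Out. (age=18, diet=carnivore, mass=41, legs=2) → diet is carnivore → Out. (age=25, diet=omnivore, mass=20, legs=2) → diet is omnivore → Out. (age=7, diet=herbivore, mass=14, legs=5) → diet is herbivore → In. (age=11, diet=carnivore, mass=8, legs=4) → diet is carnivore → Out.

Out, Out, Out, In, Out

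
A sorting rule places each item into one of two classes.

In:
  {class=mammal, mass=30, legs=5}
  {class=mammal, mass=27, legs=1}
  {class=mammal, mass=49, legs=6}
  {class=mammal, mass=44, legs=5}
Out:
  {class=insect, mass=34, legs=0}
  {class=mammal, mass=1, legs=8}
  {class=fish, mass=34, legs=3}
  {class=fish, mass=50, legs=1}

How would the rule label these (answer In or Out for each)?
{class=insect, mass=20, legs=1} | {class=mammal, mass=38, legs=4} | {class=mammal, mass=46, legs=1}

Out, In, In

A rule that fits every label: class is mammal AND legs ≤ 6 — true of each 'In' example, false of each 'Out' one.
{class=insect, mass=20, legs=1}: class is insect, legs = 1 — doesn't match, so Out.
{class=mammal, mass=38, legs=4}: class is mammal, legs = 4 — satisfies this, so In.
{class=mammal, mass=46, legs=1}: class is mammal, legs = 1 — satisfies this, so In.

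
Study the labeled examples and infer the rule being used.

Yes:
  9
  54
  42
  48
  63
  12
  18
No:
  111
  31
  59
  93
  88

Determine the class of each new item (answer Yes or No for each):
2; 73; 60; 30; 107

A rule that fits every label: multiple of 3 AND at most 63 — true of each 'Yes' example, false of each 'No' one.
2 → 2 = 3·0 + 2, 2 ≤ 63 → No.
73 → 73 = 3·24 + 1, 73 > 63 → No.
60 → 60 = 3·20, 60 ≤ 63 → Yes.
30 → 30 = 3·10, 30 ≤ 63 → Yes.
107 → 107 = 3·35 + 2, 107 > 63 → No.

No, No, Yes, Yes, No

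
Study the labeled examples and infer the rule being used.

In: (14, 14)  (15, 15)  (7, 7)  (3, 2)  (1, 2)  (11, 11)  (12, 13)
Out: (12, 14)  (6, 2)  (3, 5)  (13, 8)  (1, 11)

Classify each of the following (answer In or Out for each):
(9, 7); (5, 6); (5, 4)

Out, In, In

All 'In' examples share one property — |first − second| ≤ 1 — and every 'Out' example lacks it.
Out: (9, 7), since |9−7| = 2. In: (5, 6), since |5−6| = 1. In: (5, 4), since |5−4| = 1.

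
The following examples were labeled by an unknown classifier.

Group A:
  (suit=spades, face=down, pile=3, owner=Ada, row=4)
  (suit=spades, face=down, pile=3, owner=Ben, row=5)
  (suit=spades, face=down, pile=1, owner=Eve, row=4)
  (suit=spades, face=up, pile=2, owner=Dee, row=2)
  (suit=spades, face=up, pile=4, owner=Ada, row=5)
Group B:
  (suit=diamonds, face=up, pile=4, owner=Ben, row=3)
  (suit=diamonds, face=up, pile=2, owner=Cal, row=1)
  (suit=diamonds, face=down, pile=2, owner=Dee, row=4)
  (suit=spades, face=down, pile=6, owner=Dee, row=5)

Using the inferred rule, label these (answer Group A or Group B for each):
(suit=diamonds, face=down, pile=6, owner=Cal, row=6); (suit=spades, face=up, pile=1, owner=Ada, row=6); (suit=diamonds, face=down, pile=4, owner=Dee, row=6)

The classifier is using: suit is spades AND pile ≤ 4.
(suit=diamonds, face=down, pile=6, owner=Cal, row=6): suit is diamonds, pile = 6 — doesn't qualify, so Group B. (suit=spades, face=up, pile=1, owner=Ada, row=6): suit is spades, pile = 1 — passes, so Group A. (suit=diamonds, face=down, pile=4, owner=Dee, row=6): suit is diamonds, pile = 4 — doesn't qualify, so Group B.

Group B, Group A, Group B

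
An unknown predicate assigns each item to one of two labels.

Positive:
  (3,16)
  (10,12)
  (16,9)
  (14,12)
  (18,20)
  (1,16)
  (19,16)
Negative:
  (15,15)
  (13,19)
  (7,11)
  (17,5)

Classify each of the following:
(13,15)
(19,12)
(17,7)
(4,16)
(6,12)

Negative, Positive, Negative, Positive, Positive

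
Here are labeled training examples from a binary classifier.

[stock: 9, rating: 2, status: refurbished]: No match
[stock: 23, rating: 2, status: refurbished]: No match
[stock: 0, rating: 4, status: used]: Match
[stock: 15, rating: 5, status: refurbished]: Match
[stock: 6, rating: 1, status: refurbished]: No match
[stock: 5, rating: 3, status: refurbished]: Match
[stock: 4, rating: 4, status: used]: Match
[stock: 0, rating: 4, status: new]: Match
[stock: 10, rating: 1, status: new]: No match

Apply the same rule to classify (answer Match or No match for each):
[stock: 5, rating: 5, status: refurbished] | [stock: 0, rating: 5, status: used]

'Match' ⟺ rating ≥ 3.
[stock: 5, rating: 5, status: refurbished]: rating = 5 — qualifies, so Match. [stock: 0, rating: 5, status: used]: rating = 5 — qualifies, so Match.

Match, Match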